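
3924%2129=1795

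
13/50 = 0.26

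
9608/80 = 1201/10 = 120.10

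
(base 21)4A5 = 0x7BB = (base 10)1979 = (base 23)3H1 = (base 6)13055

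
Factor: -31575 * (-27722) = 2^1 * 3^1 * 5^2 * 83^1 * 167^1 * 421^1 = 875322150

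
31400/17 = 1847+1/17 ≈ 1847.06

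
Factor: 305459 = 7^1*11^1*3967^1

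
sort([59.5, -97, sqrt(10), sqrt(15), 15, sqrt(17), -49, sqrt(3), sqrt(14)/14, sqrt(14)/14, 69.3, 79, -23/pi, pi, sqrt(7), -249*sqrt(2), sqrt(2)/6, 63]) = [-249*sqrt(2), -97, -49, -23/pi, sqrt(2)/6, sqrt(14)/14, sqrt(14)/14, sqrt(3), sqrt(7), pi, sqrt(10), sqrt(15), sqrt(17), 15, 59.5, 63, 69.3, 79]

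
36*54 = 1944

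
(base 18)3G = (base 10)70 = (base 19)3D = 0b1000110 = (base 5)240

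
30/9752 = 15/4876 ≈ 0.00308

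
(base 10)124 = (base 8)174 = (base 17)75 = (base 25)4o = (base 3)11121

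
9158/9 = 1017 + 5/9 ≈ 1017.56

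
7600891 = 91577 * 83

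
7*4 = 28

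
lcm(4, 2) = 4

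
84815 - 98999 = -14184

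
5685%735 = 540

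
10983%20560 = 10983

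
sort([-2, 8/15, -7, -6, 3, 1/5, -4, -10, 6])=[-10, -7, -6, -4, -2, 1/5, 8/15, 3, 6]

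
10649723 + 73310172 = 83959895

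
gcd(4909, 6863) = 1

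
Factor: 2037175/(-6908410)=-1 * 2^(-1) * 5^1 * 7^2 * 1663^1 * 690841^(-1)=-407435/1381682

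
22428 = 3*7476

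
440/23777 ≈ 0.0185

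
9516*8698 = 82770168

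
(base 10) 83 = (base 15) 58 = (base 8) 123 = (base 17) 4f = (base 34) 2f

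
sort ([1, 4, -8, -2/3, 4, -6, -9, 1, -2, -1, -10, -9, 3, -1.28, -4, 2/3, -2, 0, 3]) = [-10, -9, -9, -8, -6, -4, -2, -2, -1.28, -1, -2/3, 0, 2/3, 1, 1, 3, 3, 4, 4]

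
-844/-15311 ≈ 0.0551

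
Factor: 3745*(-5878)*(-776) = 2^4*5^1*7^1*97^1*107^1*2939^1 = 17082173360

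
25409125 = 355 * 71575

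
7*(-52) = -364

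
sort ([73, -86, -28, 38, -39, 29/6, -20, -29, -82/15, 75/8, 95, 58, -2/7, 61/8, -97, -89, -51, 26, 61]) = [-97, -89, -86, -51, -39, -29, -28, -20, -82/15, -2/7, 29/6, 61/8, 75/8, 26, 38, 58, 61, 73, 95]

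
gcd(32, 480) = 32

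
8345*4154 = 34665130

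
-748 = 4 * (-187)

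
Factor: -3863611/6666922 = -1 * 2^(-1) * 31^(-1) * 293^(-1) * 367^(-1) * 3863611^1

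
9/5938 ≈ 0.00152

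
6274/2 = 3137 = 3137.00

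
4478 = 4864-386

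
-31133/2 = -15566 - 1/2 = -15566.50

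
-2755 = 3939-6694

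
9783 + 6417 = 16200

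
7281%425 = 56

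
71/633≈0.112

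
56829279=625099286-568270007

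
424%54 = 46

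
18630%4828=4146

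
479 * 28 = 13412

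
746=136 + 610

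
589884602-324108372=265776230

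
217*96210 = 20877570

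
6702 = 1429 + 5273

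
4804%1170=124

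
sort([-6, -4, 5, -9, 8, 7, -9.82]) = [-9.82, -9, -6, -4, 5, 7, 8]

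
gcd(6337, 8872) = 1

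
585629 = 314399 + 271230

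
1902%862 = 178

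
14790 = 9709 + 5081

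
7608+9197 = 16805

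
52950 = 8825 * 6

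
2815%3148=2815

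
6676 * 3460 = 23098960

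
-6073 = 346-6419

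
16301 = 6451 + 9850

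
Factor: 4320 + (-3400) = 2^3*5^1*23^1 = 920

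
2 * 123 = 246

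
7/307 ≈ 0.0228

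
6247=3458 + 2789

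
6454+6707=13161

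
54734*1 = 54734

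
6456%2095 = 171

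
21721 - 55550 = -33829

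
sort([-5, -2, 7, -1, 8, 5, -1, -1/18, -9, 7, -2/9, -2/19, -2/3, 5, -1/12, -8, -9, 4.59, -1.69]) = [-9, -9, -8, -5, -2, -1.69, -1, -1, -2/3, -2/9, -2/19, -1/12, -1/18, 4.59, 5, 5, 7, 7, 8]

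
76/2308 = 19/577 ≈ 0.0329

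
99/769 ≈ 0.129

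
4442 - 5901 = -1459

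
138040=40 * 3451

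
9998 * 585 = 5848830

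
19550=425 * 46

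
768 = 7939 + -7171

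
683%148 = 91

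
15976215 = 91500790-75524575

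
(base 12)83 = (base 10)99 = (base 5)344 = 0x63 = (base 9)120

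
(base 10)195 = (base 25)7k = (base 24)83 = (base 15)d0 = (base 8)303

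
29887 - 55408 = -25521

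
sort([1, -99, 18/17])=[-99, 1, 18/17]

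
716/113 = 6 + 38/113 ≈ 6.34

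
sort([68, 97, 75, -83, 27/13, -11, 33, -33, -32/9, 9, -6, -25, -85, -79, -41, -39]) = [-85, -83, -79, -41, -39, -33, -25, -11, -6, -32/9, 27/13, 9, 33, 68, 75, 97]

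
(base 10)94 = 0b1011110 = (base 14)6a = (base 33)2s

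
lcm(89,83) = 7387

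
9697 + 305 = 10002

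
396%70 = 46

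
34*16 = 544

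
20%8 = 4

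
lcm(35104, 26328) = 105312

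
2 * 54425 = 108850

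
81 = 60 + 21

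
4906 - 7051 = -2145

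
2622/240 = 10 + 37/40 ≈ 10.93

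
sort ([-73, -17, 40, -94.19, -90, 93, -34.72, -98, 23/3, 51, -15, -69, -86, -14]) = [-98, -94.19, -90, -86, -73, -69, -34.72, -17, -15, -14, 23/3, 40, 51, 93]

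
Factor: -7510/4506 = -1*3^(-1)*5^1 = -5/3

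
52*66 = 3432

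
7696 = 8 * 962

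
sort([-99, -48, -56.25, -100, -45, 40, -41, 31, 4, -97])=[-100, -99, -97, -56.25, -48, -45, -41, 4, 31, 40]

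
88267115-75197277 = 13069838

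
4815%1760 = 1295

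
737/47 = 15 + 32/47 ≈ 15.68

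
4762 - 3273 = 1489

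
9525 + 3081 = 12606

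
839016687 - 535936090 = 303080597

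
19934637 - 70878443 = -50943806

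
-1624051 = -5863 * 277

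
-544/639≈-0.851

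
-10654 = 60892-71546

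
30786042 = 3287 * 9366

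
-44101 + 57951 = 13850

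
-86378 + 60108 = -26270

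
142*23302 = 3308884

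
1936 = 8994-7058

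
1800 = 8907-7107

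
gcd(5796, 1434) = 6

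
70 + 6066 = 6136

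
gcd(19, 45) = 1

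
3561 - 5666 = -2105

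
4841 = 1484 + 3357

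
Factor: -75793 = -1*75793^1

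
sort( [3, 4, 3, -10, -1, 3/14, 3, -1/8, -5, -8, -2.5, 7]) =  [-10, -8, -5, -2.5, -1, -1/8, 3/14, 3, 3, 3, 4, 7]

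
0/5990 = 0 = 0.00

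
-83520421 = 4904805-88425226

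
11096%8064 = 3032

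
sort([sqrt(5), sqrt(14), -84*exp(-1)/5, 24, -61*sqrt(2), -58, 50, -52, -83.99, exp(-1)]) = [-61*sqrt(2), -83.99, -58, -52, -84*exp(-1)/5, exp(-1), sqrt(5), sqrt(14), 24, 50]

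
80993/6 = 13498 + 5/6 ≈ 13498.83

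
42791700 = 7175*5964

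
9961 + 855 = 10816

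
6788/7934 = 3394/3967 ≈ 0.856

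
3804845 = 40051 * 95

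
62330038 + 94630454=156960492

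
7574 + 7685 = 15259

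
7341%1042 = 47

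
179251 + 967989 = 1147240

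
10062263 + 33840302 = 43902565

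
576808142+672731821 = 1249539963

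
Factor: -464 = -1 * 2^4 * 29^1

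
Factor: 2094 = 2^1 * 3^1 * 349^1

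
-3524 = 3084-6608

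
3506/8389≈0.418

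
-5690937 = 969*(-5873)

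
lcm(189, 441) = 1323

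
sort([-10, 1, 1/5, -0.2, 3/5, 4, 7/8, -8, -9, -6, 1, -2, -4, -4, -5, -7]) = [-10, -9, -8, -7, -6, -5, -4, -4, -2, -0.2, 1/5, 3/5, 7/8, 1, 1, 4]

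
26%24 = 2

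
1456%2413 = 1456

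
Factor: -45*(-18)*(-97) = -1*2^1*3^4*5^1*97^1 = -78570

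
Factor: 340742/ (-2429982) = -1 * 3^ (-2) * 134999^ (-1) * 170371^1 = -170371/1214991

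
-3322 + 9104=5782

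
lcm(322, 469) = 21574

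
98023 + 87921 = 185944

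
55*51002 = 2805110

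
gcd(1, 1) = 1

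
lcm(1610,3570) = 82110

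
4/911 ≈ 0.00439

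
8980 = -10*(-898)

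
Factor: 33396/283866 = 2^1*17^(-1) = 2/17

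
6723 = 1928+4795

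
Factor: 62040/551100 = 2^1*5^(-1)*47^1*167^(-1) = 94/835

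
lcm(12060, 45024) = 675360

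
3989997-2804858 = 1185139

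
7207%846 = 439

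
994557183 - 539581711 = 454975472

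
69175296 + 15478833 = 84654129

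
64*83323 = 5332672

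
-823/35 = -23-18/35 ≈ -23.51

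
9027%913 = 810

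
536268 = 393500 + 142768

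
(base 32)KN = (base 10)663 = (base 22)183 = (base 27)OF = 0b1010010111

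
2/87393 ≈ 0.0000229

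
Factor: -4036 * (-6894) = 2^3 * 3^2 * 383^1 * 1009^1 = 27824184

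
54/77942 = 27/38971 ≈ 0.000693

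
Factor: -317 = -1*317^1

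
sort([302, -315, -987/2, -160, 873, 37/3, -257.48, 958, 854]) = [-987/2, -315, -257.48, -160, 37/3, 302, 854, 873, 958]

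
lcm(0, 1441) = 0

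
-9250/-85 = 1850/17 ≈ 108.82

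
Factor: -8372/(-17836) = 7^(-2)*23^1 = 23/49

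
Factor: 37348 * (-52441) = -1 * 2^2 * 229^2 * 9337^1 = -1958566468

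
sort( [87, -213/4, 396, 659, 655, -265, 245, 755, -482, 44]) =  [-482, -265, -213/4, 44, 87, 245, 396, 655, 659, 755]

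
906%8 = 2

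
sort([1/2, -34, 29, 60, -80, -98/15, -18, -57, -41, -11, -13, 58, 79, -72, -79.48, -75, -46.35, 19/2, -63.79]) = [-80, -79.48, -75, -72, -63.79, -57, -46.35, -41, -34, -18, -13, -11, -98/15, 1/2, 19/2, 29, 58, 60, 79]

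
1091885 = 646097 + 445788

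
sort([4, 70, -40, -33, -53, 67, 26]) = [-53, -40, -33, 4, 26, 67, 70]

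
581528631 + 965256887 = 1546785518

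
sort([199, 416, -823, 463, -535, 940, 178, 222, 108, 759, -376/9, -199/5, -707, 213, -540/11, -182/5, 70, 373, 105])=[-823, -707, -535, -540/11, -376/9, -199/5, -182/5, 70, 105, 108, 178, 199, 213, 222, 373, 416, 463, 759, 940]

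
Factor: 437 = 19^1*23^1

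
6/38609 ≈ 0.000155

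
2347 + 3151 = 5498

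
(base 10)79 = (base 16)4f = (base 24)37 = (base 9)87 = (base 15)54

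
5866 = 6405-539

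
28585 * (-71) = -2029535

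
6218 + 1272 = 7490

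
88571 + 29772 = 118343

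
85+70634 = 70719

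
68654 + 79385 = 148039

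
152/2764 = 38/691 ≈ 0.0550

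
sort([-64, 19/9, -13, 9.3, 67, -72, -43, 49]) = [-72, -64, -43, -13, 19/9, 9.3, 49, 67]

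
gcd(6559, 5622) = 937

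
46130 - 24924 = 21206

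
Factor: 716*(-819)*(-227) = 2^2*3^2*7^1*13^1*179^1*227^1 = 133113708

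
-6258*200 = -1251600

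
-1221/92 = -13-25/92 ≈ -13.27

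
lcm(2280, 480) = 9120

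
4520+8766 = 13286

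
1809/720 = 2 + 41/80 ≈ 2.51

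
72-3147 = -3075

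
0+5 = 5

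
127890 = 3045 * 42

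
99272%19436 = 2092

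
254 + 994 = 1248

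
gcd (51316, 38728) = 4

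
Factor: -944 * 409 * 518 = -1 * 2^5 * 7^1 * 37^1 * 59^1 * 409^1 = -199997728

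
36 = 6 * 6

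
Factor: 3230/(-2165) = -1*2^1*17^1*19^1*433^(-1) = -646/433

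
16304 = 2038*8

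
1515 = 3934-2419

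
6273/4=1568 + 1/4=1568.25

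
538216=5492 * 98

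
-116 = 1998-2114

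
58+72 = 130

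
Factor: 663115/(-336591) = -1 * 3^(-2) * 5^1 * 149^(-1) * 251^(-1) * 132623^1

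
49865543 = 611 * 81613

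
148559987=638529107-489969120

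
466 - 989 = -523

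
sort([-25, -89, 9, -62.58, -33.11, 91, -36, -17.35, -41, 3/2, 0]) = [-89, -62.58, -41, -36, -33.11, -25, -17.35, 0, 3/2, 9, 91]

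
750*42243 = 31682250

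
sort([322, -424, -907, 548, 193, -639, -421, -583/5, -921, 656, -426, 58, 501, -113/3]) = [-921, -907, -639, -426, -424, -421, -583/5, -113/3, 58, 193, 322, 501, 548, 656]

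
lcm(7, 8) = 56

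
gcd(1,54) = 1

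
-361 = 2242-2603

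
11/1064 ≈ 0.0103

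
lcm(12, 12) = 12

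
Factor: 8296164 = 2^2 * 3^2 * 230449^1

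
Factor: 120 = 2^3 * 3^1 * 5^1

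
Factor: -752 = -1 * 2^4 * 47^1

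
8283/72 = 115 + 1/24 ≈ 115.04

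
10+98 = 108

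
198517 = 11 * 18047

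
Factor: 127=127^1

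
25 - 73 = -48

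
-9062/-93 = 97 + 41/93 ≈ 97.44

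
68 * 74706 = 5080008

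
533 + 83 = 616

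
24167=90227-66060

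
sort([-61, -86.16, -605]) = [-605, -86.16, -61]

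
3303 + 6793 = 10096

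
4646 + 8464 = 13110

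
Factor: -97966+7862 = -1*2^3*7^1*1609^1 = -90104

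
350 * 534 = 186900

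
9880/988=10=10.00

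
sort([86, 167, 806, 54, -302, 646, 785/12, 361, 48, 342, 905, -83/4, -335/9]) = [-302, -335/9, -83/4, 48, 54, 785/12, 86, 167, 342, 361, 646, 806, 905]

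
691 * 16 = 11056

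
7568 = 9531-1963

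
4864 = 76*64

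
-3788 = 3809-7597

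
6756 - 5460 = 1296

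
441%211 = 19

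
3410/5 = 682 = 682.00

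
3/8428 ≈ 0.000356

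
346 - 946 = -600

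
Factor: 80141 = 80141^1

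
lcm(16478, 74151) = 148302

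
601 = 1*601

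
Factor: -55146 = -1*2^1*3^1*7^1*13^1*101^1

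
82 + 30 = 112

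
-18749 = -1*18749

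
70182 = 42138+28044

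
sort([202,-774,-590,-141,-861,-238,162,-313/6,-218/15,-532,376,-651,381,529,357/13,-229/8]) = [-861,-774,-651,-590,-532,-238,-141,-313/6,-229/8,-218/15,357/13,162,202,376,381,529]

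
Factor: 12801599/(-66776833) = -1 * 17^(-1) * 1087^1 * 11777^1 * 3928049^(-1)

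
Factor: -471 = -1 * 3^1 * 157^1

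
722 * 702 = 506844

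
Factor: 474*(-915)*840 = -1*2^4*3^3*5^2*7^1*61^1*79^1 = -364316400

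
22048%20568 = 1480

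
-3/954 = -1/318 ≈ -0.00314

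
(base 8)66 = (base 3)2000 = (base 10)54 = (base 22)2a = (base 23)28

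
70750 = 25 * 2830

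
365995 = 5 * 73199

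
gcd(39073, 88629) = 953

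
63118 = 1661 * 38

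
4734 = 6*789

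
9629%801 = 17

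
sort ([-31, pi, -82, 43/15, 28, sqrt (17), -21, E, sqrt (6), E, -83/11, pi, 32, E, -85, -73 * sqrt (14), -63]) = [-73 * sqrt (14), -85, -82, -63, -31, -21, -83/11, sqrt (6), E, E, E, 43/15, pi, pi, sqrt (17), 28, 32]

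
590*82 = 48380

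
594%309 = 285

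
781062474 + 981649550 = 1762712024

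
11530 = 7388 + 4142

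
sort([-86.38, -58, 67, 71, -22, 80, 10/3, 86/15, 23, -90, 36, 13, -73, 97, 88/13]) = [-90, -86.38, -73, -58, -22, 10/3, 86/15, 88/13, 13, 23, 36, 67, 71, 80, 97]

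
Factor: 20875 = 5^3 * 167^1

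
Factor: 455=5^1 * 7^1 * 13^1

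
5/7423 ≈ 0.000674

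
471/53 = 8 + 47/53 ≈ 8.89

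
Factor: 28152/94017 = 2^3 * 3^1 * 7^ (-1) * 11^ (-2) * 17^1 * 23^1 * 37^ (-1) = 9384/31339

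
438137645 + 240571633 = 678709278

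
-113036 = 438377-551413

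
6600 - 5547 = 1053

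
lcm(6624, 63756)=510048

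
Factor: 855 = 3^2*5^1*19^1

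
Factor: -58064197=-1 * 17^1 * 3415541^1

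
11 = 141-130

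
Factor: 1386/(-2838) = -1*3^1*7^1*43^(-1) = -21/43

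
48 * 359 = 17232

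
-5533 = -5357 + -176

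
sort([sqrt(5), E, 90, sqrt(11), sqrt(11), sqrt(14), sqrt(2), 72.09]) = [sqrt(2), sqrt(5), E, sqrt(11), sqrt(11), sqrt(14), 72.09, 90]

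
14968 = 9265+5703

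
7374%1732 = 446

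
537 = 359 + 178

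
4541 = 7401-2860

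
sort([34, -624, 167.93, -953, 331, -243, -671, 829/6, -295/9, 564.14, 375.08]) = [-953, -671, -624, -243, -295/9, 34, 829/6, 167.93, 331, 375.08, 564.14]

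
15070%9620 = 5450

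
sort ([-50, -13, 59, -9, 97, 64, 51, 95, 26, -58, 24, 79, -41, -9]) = [-58, -50, -41, -13, -9, -9, 24, 26, 51, 59, 64, 79, 95, 97]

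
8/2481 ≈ 0.00322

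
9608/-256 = -37 - 17/32 ≈ -37.53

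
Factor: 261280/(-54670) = -1*2^4*7^(-1)*11^(-1)*23^1 = -368/77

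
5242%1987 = 1268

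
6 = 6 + 0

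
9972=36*277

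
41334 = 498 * 83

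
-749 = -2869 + 2120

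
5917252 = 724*8173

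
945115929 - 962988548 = -17872619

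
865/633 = 1+232/633 ≈ 1.37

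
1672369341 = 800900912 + 871468429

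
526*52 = 27352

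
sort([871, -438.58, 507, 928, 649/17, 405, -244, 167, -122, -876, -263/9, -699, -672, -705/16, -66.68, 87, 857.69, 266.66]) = [-876, -699, -672, -438.58, -244, -122, -66.68, -705/16, -263/9, 649/17, 87, 167, 266.66, 405, 507, 857.69, 871, 928]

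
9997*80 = 799760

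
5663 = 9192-3529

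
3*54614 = 163842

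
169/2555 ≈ 0.0661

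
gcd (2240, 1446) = 2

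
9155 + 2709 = 11864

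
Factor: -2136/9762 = -1 * 2^2 * 89^1 * 1627^(-1) = -356/1627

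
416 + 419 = 835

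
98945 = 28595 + 70350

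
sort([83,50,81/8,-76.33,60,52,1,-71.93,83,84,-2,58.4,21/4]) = [-76.33,-71.93,-2,1,21/4,81/8,50,52,58.4,60,83,83,84]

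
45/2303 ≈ 0.0195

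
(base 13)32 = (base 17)27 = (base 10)41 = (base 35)16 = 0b101001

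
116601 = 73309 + 43292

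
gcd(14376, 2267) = 1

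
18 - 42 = -24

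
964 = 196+768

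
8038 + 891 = 8929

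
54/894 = 9/149 ≈ 0.0604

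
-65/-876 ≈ 0.0742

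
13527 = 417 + 13110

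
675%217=24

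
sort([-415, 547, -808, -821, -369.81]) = [-821, -808, -415, -369.81, 547]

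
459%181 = 97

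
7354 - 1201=6153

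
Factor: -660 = -1 * 2^2 * 3^1 * 5^1 * 11^1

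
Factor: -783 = -1 * 3^3 * 29^1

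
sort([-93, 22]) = [-93, 22]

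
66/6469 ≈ 0.0102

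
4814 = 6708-1894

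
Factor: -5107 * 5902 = -1 * 2^1 * 13^1 * 227^1 * 5107^1 = -30141514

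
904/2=452=452.00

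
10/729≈0.0137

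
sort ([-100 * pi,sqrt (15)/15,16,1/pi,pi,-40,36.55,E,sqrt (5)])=[-100 * pi,-40,sqrt (15)/15,1/pi,sqrt (5),E,pi,16,36.55]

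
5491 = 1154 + 4337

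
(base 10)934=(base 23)1he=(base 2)1110100110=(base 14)4aa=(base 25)1c9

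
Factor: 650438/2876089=2^1*61^(-1)*47149^(-1)*325219^1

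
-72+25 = -47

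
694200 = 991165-296965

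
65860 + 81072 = 146932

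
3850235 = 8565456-4715221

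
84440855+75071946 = 159512801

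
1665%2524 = 1665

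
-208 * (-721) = 149968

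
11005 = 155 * 71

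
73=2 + 71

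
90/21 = 4 + 2/7≈4.29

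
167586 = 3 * 55862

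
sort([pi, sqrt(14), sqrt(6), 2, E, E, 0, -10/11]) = [-10/11, 0, 2, sqrt(6), E, E, pi, sqrt(14)]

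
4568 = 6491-1923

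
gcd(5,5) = 5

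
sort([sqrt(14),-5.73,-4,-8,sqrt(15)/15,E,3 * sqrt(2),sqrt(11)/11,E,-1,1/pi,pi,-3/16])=[-8,-5.73,-4,-1,-3/16,sqrt(15)/15,sqrt(11)/11,1/pi,E,E,pi,sqrt(14),3 * sqrt(2)]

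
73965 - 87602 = -13637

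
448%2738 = 448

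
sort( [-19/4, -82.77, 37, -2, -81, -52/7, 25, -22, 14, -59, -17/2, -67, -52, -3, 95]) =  [-82.77, -81, -67, -59, -52, -22, -17/2, -52/7, -19/4, -3, -2, 14, 25, 37, 95]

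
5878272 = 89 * 66048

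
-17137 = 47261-64398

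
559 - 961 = -402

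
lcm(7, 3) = 21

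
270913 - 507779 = -236866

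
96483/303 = 318+43/101 ≈ 318.43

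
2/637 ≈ 0.00314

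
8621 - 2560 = 6061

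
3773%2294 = 1479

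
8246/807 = 10 + 176/807 ≈ 10.22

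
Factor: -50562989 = -1*1619^1*31231^1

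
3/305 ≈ 0.00984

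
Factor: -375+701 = 2^1*163^1 = 326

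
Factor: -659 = -1 * 659^1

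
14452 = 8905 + 5547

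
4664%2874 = 1790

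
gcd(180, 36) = 36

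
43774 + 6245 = 50019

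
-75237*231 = -17379747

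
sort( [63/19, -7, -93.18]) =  [-93.18, -7, 63/19]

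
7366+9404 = 16770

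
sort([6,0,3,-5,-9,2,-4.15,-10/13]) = [-9,-5,-4.15,-10/13,0,2,3,6]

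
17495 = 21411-3916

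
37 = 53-16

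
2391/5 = 478 + 1/5 = 478.20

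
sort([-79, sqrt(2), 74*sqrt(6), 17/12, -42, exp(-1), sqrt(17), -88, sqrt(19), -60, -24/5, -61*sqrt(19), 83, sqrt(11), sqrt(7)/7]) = [-61*sqrt(19), -88, -79, -60, -42, -24/5, exp(-1), sqrt(7)/7, sqrt(2), 17/12, sqrt(11), sqrt(17), sqrt(19), 83, 74*sqrt(6)]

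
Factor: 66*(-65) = -1*2^1*3^1*5^1*11^1*13^1 = -4290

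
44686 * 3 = 134058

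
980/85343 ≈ 0.0115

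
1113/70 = 15 + 9/10 = 15.90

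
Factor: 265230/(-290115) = -1*2^1*3^(-1)*307^(-1)*421^1 = -842/921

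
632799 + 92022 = 724821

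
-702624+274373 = -428251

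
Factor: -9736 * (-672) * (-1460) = -1 * 2^10 * 3^1 * 5^1 * 7^1 * 73^1 * 1217^1 = -9552184320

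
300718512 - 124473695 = 176244817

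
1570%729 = 112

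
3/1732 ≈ 0.00173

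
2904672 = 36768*79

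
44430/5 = 8886 = 8886.00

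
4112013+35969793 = 40081806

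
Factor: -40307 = -1 * 17^1 * 2371^1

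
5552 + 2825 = 8377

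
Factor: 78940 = 2^2 * 5^1 * 3947^1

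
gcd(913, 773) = 1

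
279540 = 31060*9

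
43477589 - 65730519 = -22252930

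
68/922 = 34/461 ≈ 0.0738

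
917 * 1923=1763391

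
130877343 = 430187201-299309858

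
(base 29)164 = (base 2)1111111011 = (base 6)4415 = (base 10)1019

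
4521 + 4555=9076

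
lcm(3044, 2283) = 9132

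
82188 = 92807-10619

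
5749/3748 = 1 + 2001/3748 ≈ 1.53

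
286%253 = 33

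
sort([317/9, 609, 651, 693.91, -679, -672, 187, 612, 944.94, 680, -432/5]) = [-679, -672, -432/5, 317/9, 187, 609, 612, 651, 680, 693.91, 944.94]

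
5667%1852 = 111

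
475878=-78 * (-6101)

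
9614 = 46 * 209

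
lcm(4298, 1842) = 12894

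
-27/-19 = 1 + 8/19≈1.42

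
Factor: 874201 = 571^1 * 1531^1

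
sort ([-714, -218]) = [-714, -218]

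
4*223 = 892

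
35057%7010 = 7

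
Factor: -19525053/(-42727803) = 43^1 * 151357^1 * 14242601^(-1) = 6508351/14242601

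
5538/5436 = 1 + 17/906 ≈ 1.02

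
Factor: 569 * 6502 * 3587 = 2^1 * 17^1 * 211^1 * 569^1 * 3251^1 = 13270601506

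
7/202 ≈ 0.0347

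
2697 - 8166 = -5469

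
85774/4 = 42887/2 = 21443.50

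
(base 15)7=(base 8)7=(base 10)7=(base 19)7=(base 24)7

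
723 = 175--548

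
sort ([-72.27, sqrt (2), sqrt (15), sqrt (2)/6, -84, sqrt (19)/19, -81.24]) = [-84, -81.24, -72.27, sqrt (19)/19, sqrt (2)/6, sqrt (2), sqrt (15)]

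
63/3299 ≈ 0.0191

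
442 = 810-368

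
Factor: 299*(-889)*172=-1*2^2*7^1*13^1*23^1*43^1*127^1=-45719492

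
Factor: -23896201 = -1*7^1*61^1*191^1*293^1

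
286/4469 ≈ 0.0640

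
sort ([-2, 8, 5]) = [-2, 5, 8]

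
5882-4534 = 1348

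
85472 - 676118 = -590646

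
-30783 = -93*331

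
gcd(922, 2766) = 922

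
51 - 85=-34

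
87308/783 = 111 + 395/783 ≈ 111.50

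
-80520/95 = -847 - 11/19 ≈ -847.58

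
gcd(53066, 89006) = 2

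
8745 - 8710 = 35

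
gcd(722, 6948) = 2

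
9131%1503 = 113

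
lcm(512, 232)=14848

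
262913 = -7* (-37559) 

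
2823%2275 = 548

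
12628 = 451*28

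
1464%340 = 104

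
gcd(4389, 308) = 77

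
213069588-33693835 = 179375753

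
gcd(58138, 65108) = 82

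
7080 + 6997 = 14077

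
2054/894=1027/447 ≈ 2.30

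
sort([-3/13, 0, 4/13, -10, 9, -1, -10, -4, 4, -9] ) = [-10, -10, -9, -4, -1, -3/13, 0, 4/13, 4, 9] 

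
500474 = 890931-390457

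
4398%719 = 84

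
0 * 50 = 0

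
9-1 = 8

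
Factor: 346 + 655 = 7^1 * 11^1 * 13^1 = 1001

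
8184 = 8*1023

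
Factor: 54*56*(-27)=-1*2^4*3^6*7^1=-81648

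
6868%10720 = 6868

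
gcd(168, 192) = 24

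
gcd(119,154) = 7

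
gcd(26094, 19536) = 6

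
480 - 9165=-8685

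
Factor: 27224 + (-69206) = -1*2^1*3^1*6997^1 = -41982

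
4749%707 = 507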